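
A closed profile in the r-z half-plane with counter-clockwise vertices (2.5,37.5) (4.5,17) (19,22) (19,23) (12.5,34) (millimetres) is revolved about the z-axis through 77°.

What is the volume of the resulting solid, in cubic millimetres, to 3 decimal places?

Profile (r,z), 5 vertices: (2.5,37.5) (4.5,17) (19,22) (19,23) (12.5,34)
edge 0: (2.5,37.5)→(4.5,17)  cross = 2.5·17 − 4.5·37.5 = -126.2500; (r_i+r_j)·cross = 7·-126.2500 = -883.7500
edge 1: (4.5,17)→(19,22)  cross = 4.5·22 − 19·17 = -224.0000; (r_i+r_j)·cross = 23.5·-224.0000 = -5264.0000
edge 2: (19,22)→(19,23)  cross = 19·23 − 19·22 = 19.0000; (r_i+r_j)·cross = 38·19.0000 = 722.0000
edge 3: (19,23)→(12.5,34)  cross = 19·34 − 12.5·23 = 358.5000; (r_i+r_j)·cross = 31.5·358.5000 = 11292.7500
edge 4: (12.5,34)→(2.5,37.5)  cross = 12.5·37.5 − 2.5·34 = 383.7500; (r_i+r_j)·cross = 15·383.7500 = 5756.2500
Σcross = 411.0000 → A = |Σcross|/2 = 205.5000 mm²
Σ(r_i+r_j)·cross = 11623.2500 → first moment M = |Σ|/6 = 1937.2083
R_c = M/A = 1937.2083/205.5000 = 9.4268 mm
θ = 77° = 1.343904 rad
V = θ·R_c·A = 1.343904·9.4268·205.5000 = 2603.421 mm³

Volume = 2603.421 mm³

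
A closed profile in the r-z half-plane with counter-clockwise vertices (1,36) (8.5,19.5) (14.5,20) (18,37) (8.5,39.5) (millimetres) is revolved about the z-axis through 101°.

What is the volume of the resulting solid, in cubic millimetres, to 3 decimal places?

Profile (r,z), 5 vertices: (1,36) (8.5,19.5) (14.5,20) (18,37) (8.5,39.5)
edge 0: (1,36)→(8.5,19.5)  cross = 1·19.5 − 8.5·36 = -286.5000; (r_i+r_j)·cross = 9.5·-286.5000 = -2721.7500
edge 1: (8.5,19.5)→(14.5,20)  cross = 8.5·20 − 14.5·19.5 = -112.7500; (r_i+r_j)·cross = 23·-112.7500 = -2593.2500
edge 2: (14.5,20)→(18,37)  cross = 14.5·37 − 18·20 = 176.5000; (r_i+r_j)·cross = 32.5·176.5000 = 5736.2500
edge 3: (18,37)→(8.5,39.5)  cross = 18·39.5 − 8.5·37 = 396.5000; (r_i+r_j)·cross = 26.5·396.5000 = 10507.2500
edge 4: (8.5,39.5)→(1,36)  cross = 8.5·36 − 1·39.5 = 266.5000; (r_i+r_j)·cross = 9.5·266.5000 = 2531.7500
Σcross = 440.2500 → A = |Σcross|/2 = 220.1250 mm²
Σ(r_i+r_j)·cross = 13460.2500 → first moment M = |Σ|/6 = 2243.3750
R_c = M/A = 2243.3750/220.1250 = 10.1914 mm
θ = 101° = 1.762783 rad
V = θ·R_c·A = 1.762783·10.1914·220.1250 = 3954.582 mm³

Volume = 3954.582 mm³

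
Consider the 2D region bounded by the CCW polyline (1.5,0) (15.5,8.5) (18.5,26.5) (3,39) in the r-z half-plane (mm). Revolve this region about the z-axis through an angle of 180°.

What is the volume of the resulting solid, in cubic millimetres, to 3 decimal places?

Profile (r,z), 4 vertices: (1.5,0) (15.5,8.5) (18.5,26.5) (3,39)
edge 0: (1.5,0)→(15.5,8.5)  cross = 1.5·8.5 − 15.5·0 = 12.7500; (r_i+r_j)·cross = 17·12.7500 = 216.7500
edge 1: (15.5,8.5)→(18.5,26.5)  cross = 15.5·26.5 − 18.5·8.5 = 253.5000; (r_i+r_j)·cross = 34·253.5000 = 8619.0000
edge 2: (18.5,26.5)→(3,39)  cross = 18.5·39 − 3·26.5 = 642.0000; (r_i+r_j)·cross = 21.5·642.0000 = 13803.0000
edge 3: (3,39)→(1.5,0)  cross = 3·0 − 1.5·39 = -58.5000; (r_i+r_j)·cross = 4.5·-58.5000 = -263.2500
Σcross = 849.7500 → A = |Σcross|/2 = 424.8750 mm²
Σ(r_i+r_j)·cross = 22375.5000 → first moment M = |Σ|/6 = 3729.2500
R_c = M/A = 3729.2500/424.8750 = 8.7773 mm
θ = 180° = 3.141593 rad
V = θ·R_c·A = 3.141593·8.7773·424.8750 = 11715.784 mm³

Volume = 11715.784 mm³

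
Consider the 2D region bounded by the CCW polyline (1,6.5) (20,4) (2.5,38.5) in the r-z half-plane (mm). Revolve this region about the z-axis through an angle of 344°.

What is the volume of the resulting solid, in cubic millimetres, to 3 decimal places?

Profile (r,z), 3 vertices: (1,6.5) (20,4) (2.5,38.5)
edge 0: (1,6.5)→(20,4)  cross = 1·4 − 20·6.5 = -126.0000; (r_i+r_j)·cross = 21·-126.0000 = -2646.0000
edge 1: (20,4)→(2.5,38.5)  cross = 20·38.5 − 2.5·4 = 760.0000; (r_i+r_j)·cross = 22.5·760.0000 = 17100.0000
edge 2: (2.5,38.5)→(1,6.5)  cross = 2.5·6.5 − 1·38.5 = -22.2500; (r_i+r_j)·cross = 3.5·-22.2500 = -77.8750
Σcross = 611.7500 → A = |Σcross|/2 = 305.8750 mm²
Σ(r_i+r_j)·cross = 14376.1250 → first moment M = |Σ|/6 = 2396.0208
R_c = M/A = 2396.0208/305.8750 = 7.8333 mm
θ = 344° = 6.003933 rad
V = θ·R_c·A = 6.003933·7.8333·305.8750 = 14385.548 mm³

Volume = 14385.548 mm³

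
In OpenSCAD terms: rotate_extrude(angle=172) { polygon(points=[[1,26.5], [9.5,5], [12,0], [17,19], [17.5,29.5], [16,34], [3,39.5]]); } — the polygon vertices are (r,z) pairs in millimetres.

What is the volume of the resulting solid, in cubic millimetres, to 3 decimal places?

Volume = 11463.571 mm³

Profile (r,z), 7 vertices: (1,26.5) (9.5,5) (12,0) (17,19) (17.5,29.5) (16,34) (3,39.5)
edge 0: (1,26.5)→(9.5,5)  cross = 1·5 − 9.5·26.5 = -246.7500; (r_i+r_j)·cross = 10.5·-246.7500 = -2590.8750
edge 1: (9.5,5)→(12,0)  cross = 9.5·0 − 12·5 = -60.0000; (r_i+r_j)·cross = 21.5·-60.0000 = -1290.0000
edge 2: (12,0)→(17,19)  cross = 12·19 − 17·0 = 228.0000; (r_i+r_j)·cross = 29·228.0000 = 6612.0000
edge 3: (17,19)→(17.5,29.5)  cross = 17·29.5 − 17.5·19 = 169.0000; (r_i+r_j)·cross = 34.5·169.0000 = 5830.5000
edge 4: (17.5,29.5)→(16,34)  cross = 17.5·34 − 16·29.5 = 123.0000; (r_i+r_j)·cross = 33.5·123.0000 = 4120.5000
edge 5: (16,34)→(3,39.5)  cross = 16·39.5 − 3·34 = 530.0000; (r_i+r_j)·cross = 19·530.0000 = 10070.0000
edge 6: (3,39.5)→(1,26.5)  cross = 3·26.5 − 1·39.5 = 40.0000; (r_i+r_j)·cross = 4·40.0000 = 160.0000
Σcross = 783.2500 → A = |Σcross|/2 = 391.6250 mm²
Σ(r_i+r_j)·cross = 22912.1250 → first moment M = |Σ|/6 = 3818.6875
R_c = M/A = 3818.6875/391.6250 = 9.7509 mm
θ = 172° = 3.001966 rad
V = θ·R_c·A = 3.001966·9.7509·391.6250 = 11463.571 mm³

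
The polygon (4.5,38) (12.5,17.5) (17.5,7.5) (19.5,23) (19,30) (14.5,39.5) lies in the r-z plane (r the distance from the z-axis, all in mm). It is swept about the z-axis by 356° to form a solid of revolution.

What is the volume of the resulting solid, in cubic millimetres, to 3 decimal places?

Volume = 20430.603 mm³

Profile (r,z), 6 vertices: (4.5,38) (12.5,17.5) (17.5,7.5) (19.5,23) (19,30) (14.5,39.5)
edge 0: (4.5,38)→(12.5,17.5)  cross = 4.5·17.5 − 12.5·38 = -396.2500; (r_i+r_j)·cross = 17·-396.2500 = -6736.2500
edge 1: (12.5,17.5)→(17.5,7.5)  cross = 12.5·7.5 − 17.5·17.5 = -212.5000; (r_i+r_j)·cross = 30·-212.5000 = -6375.0000
edge 2: (17.5,7.5)→(19.5,23)  cross = 17.5·23 − 19.5·7.5 = 256.2500; (r_i+r_j)·cross = 37·256.2500 = 9481.2500
edge 3: (19.5,23)→(19,30)  cross = 19.5·30 − 19·23 = 148.0000; (r_i+r_j)·cross = 38.5·148.0000 = 5698.0000
edge 4: (19,30)→(14.5,39.5)  cross = 19·39.5 − 14.5·30 = 315.5000; (r_i+r_j)·cross = 33.5·315.5000 = 10569.2500
edge 5: (14.5,39.5)→(4.5,38)  cross = 14.5·38 − 4.5·39.5 = 373.2500; (r_i+r_j)·cross = 19·373.2500 = 7091.7500
Σcross = 484.2500 → A = |Σcross|/2 = 242.1250 mm²
Σ(r_i+r_j)·cross = 19729.0000 → first moment M = |Σ|/6 = 3288.1667
R_c = M/A = 3288.1667/242.1250 = 13.5805 mm
θ = 356° = 6.213372 rad
V = θ·R_c·A = 6.213372·13.5805·242.1250 = 20430.603 mm³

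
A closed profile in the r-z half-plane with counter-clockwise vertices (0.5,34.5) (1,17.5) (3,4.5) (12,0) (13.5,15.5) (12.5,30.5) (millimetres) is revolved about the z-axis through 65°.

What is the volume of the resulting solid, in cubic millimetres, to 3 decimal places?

Profile (r,z), 6 vertices: (0.5,34.5) (1,17.5) (3,4.5) (12,0) (13.5,15.5) (12.5,30.5)
edge 0: (0.5,34.5)→(1,17.5)  cross = 0.5·17.5 − 1·34.5 = -25.7500; (r_i+r_j)·cross = 1.5·-25.7500 = -38.6250
edge 1: (1,17.5)→(3,4.5)  cross = 1·4.5 − 3·17.5 = -48.0000; (r_i+r_j)·cross = 4·-48.0000 = -192.0000
edge 2: (3,4.5)→(12,0)  cross = 3·0 − 12·4.5 = -54.0000; (r_i+r_j)·cross = 15·-54.0000 = -810.0000
edge 3: (12,0)→(13.5,15.5)  cross = 12·15.5 − 13.5·0 = 186.0000; (r_i+r_j)·cross = 25.5·186.0000 = 4743.0000
edge 4: (13.5,15.5)→(12.5,30.5)  cross = 13.5·30.5 − 12.5·15.5 = 218.0000; (r_i+r_j)·cross = 26·218.0000 = 5668.0000
edge 5: (12.5,30.5)→(0.5,34.5)  cross = 12.5·34.5 − 0.5·30.5 = 416.0000; (r_i+r_j)·cross = 13·416.0000 = 5408.0000
Σcross = 692.2500 → A = |Σcross|/2 = 346.1250 mm²
Σ(r_i+r_j)·cross = 14778.3750 → first moment M = |Σ|/6 = 2463.0625
R_c = M/A = 2463.0625/346.1250 = 7.1161 mm
θ = 65° = 1.134464 rad
V = θ·R_c·A = 1.134464·7.1161·346.1250 = 2794.256 mm³

Volume = 2794.256 mm³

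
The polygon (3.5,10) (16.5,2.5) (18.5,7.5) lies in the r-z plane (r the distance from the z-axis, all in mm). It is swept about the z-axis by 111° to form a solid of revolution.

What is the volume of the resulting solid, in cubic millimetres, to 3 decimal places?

Profile (r,z), 3 vertices: (3.5,10) (16.5,2.5) (18.5,7.5)
edge 0: (3.5,10)→(16.5,2.5)  cross = 3.5·2.5 − 16.5·10 = -156.2500; (r_i+r_j)·cross = 20·-156.2500 = -3125.0000
edge 1: (16.5,2.5)→(18.5,7.5)  cross = 16.5·7.5 − 18.5·2.5 = 77.5000; (r_i+r_j)·cross = 35·77.5000 = 2712.5000
edge 2: (18.5,7.5)→(3.5,10)  cross = 18.5·10 − 3.5·7.5 = 158.7500; (r_i+r_j)·cross = 22·158.7500 = 3492.5000
Σcross = 80.0000 → A = |Σcross|/2 = 40.0000 mm²
Σ(r_i+r_j)·cross = 3080.0000 → first moment M = |Σ|/6 = 513.3333
R_c = M/A = 513.3333/40.0000 = 12.8333 mm
θ = 111° = 1.937315 rad
V = θ·R_c·A = 1.937315·12.8333·40.0000 = 994.489 mm³

Volume = 994.489 mm³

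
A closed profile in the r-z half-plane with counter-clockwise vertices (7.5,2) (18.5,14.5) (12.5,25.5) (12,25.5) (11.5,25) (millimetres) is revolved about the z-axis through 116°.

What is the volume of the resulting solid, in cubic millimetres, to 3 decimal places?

Profile (r,z), 5 vertices: (7.5,2) (18.5,14.5) (12.5,25.5) (12,25.5) (11.5,25)
edge 0: (7.5,2)→(18.5,14.5)  cross = 7.5·14.5 − 18.5·2 = 71.7500; (r_i+r_j)·cross = 26·71.7500 = 1865.5000
edge 1: (18.5,14.5)→(12.5,25.5)  cross = 18.5·25.5 − 12.5·14.5 = 290.5000; (r_i+r_j)·cross = 31·290.5000 = 9005.5000
edge 2: (12.5,25.5)→(12,25.5)  cross = 12.5·25.5 − 12·25.5 = 12.7500; (r_i+r_j)·cross = 24.5·12.7500 = 312.3750
edge 3: (12,25.5)→(11.5,25)  cross = 12·25 − 11.5·25.5 = 6.7500; (r_i+r_j)·cross = 23.5·6.7500 = 158.6250
edge 4: (11.5,25)→(7.5,2)  cross = 11.5·2 − 7.5·25 = -164.5000; (r_i+r_j)·cross = 19·-164.5000 = -3125.5000
Σcross = 217.2500 → A = |Σcross|/2 = 108.6250 mm²
Σ(r_i+r_j)·cross = 8216.5000 → first moment M = |Σ|/6 = 1369.4167
R_c = M/A = 1369.4167/108.6250 = 12.6068 mm
θ = 116° = 2.024582 rad
V = θ·R_c·A = 2.024582·12.6068·108.6250 = 2772.496 mm³

Volume = 2772.496 mm³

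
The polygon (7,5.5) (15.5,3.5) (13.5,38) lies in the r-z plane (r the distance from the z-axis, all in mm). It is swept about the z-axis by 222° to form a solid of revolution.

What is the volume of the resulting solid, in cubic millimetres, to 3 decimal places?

Profile (r,z), 3 vertices: (7,5.5) (15.5,3.5) (13.5,38)
edge 0: (7,5.5)→(15.5,3.5)  cross = 7·3.5 − 15.5·5.5 = -60.7500; (r_i+r_j)·cross = 22.5·-60.7500 = -1366.8750
edge 1: (15.5,3.5)→(13.5,38)  cross = 15.5·38 − 13.5·3.5 = 541.7500; (r_i+r_j)·cross = 29·541.7500 = 15710.7500
edge 2: (13.5,38)→(7,5.5)  cross = 13.5·5.5 − 7·38 = -191.7500; (r_i+r_j)·cross = 20.5·-191.7500 = -3930.8750
Σcross = 289.2500 → A = |Σcross|/2 = 144.6250 mm²
Σ(r_i+r_j)·cross = 10413.0000 → first moment M = |Σ|/6 = 1735.5000
R_c = M/A = 1735.5000/144.6250 = 12.0000 mm
θ = 222° = 3.874631 rad
V = θ·R_c·A = 3.874631·12.0000·144.6250 = 6724.422 mm³

Volume = 6724.422 mm³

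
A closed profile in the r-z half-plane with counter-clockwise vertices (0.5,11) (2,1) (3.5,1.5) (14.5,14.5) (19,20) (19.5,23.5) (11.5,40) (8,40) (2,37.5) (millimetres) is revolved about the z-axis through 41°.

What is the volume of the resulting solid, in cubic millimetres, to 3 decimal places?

Volume = 2846.463 mm³

Profile (r,z), 9 vertices: (0.5,11) (2,1) (3.5,1.5) (14.5,14.5) (19,20) (19.5,23.5) (11.5,40) (8,40) (2,37.5)
edge 0: (0.5,11)→(2,1)  cross = 0.5·1 − 2·11 = -21.5000; (r_i+r_j)·cross = 2.5·-21.5000 = -53.7500
edge 1: (2,1)→(3.5,1.5)  cross = 2·1.5 − 3.5·1 = -0.5000; (r_i+r_j)·cross = 5.5·-0.5000 = -2.7500
edge 2: (3.5,1.5)→(14.5,14.5)  cross = 3.5·14.5 − 14.5·1.5 = 29.0000; (r_i+r_j)·cross = 18·29.0000 = 522.0000
edge 3: (14.5,14.5)→(19,20)  cross = 14.5·20 − 19·14.5 = 14.5000; (r_i+r_j)·cross = 33.5·14.5000 = 485.7500
edge 4: (19,20)→(19.5,23.5)  cross = 19·23.5 − 19.5·20 = 56.5000; (r_i+r_j)·cross = 38.5·56.5000 = 2175.2500
edge 5: (19.5,23.5)→(11.5,40)  cross = 19.5·40 − 11.5·23.5 = 509.7500; (r_i+r_j)·cross = 31·509.7500 = 15802.2500
edge 6: (11.5,40)→(8,40)  cross = 11.5·40 − 8·40 = 140.0000; (r_i+r_j)·cross = 19.5·140.0000 = 2730.0000
edge 7: (8,40)→(2,37.5)  cross = 8·37.5 − 2·40 = 220.0000; (r_i+r_j)·cross = 10·220.0000 = 2200.0000
edge 8: (2,37.5)→(0.5,11)  cross = 2·11 − 0.5·37.5 = 3.2500; (r_i+r_j)·cross = 2.5·3.2500 = 8.1250
Σcross = 951.0000 → A = |Σcross|/2 = 475.5000 mm²
Σ(r_i+r_j)·cross = 23866.8750 → first moment M = |Σ|/6 = 3977.8125
R_c = M/A = 3977.8125/475.5000 = 8.3655 mm
θ = 41° = 0.715585 rad
V = θ·R_c·A = 0.715585·8.3655·475.5000 = 2846.463 mm³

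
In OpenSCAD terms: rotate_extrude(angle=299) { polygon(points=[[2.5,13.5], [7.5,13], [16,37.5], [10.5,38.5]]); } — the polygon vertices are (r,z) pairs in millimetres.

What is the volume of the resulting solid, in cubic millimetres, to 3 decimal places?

Volume = 6536.214 mm³

Profile (r,z), 4 vertices: (2.5,13.5) (7.5,13) (16,37.5) (10.5,38.5)
edge 0: (2.5,13.5)→(7.5,13)  cross = 2.5·13 − 7.5·13.5 = -68.7500; (r_i+r_j)·cross = 10·-68.7500 = -687.5000
edge 1: (7.5,13)→(16,37.5)  cross = 7.5·37.5 − 16·13 = 73.2500; (r_i+r_j)·cross = 23.5·73.2500 = 1721.3750
edge 2: (16,37.5)→(10.5,38.5)  cross = 16·38.5 − 10.5·37.5 = 222.2500; (r_i+r_j)·cross = 26.5·222.2500 = 5889.6250
edge 3: (10.5,38.5)→(2.5,13.5)  cross = 10.5·13.5 − 2.5·38.5 = 45.5000; (r_i+r_j)·cross = 13·45.5000 = 591.5000
Σcross = 272.2500 → A = |Σcross|/2 = 136.1250 mm²
Σ(r_i+r_j)·cross = 7515.0000 → first moment M = |Σ|/6 = 1252.5000
R_c = M/A = 1252.5000/136.1250 = 9.2011 mm
θ = 299° = 5.218534 rad
V = θ·R_c·A = 5.218534·9.2011·136.1250 = 6536.214 mm³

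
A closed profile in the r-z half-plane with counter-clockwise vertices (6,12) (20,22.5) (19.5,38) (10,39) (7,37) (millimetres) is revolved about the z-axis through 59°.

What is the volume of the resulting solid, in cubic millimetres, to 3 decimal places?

Profile (r,z), 5 vertices: (6,12) (20,22.5) (19.5,38) (10,39) (7,37)
edge 0: (6,12)→(20,22.5)  cross = 6·22.5 − 20·12 = -105.0000; (r_i+r_j)·cross = 26·-105.0000 = -2730.0000
edge 1: (20,22.5)→(19.5,38)  cross = 20·38 − 19.5·22.5 = 321.2500; (r_i+r_j)·cross = 39.5·321.2500 = 12689.3750
edge 2: (19.5,38)→(10,39)  cross = 19.5·39 − 10·38 = 380.5000; (r_i+r_j)·cross = 29.5·380.5000 = 11224.7500
edge 3: (10,39)→(7,37)  cross = 10·37 − 7·39 = 97.0000; (r_i+r_j)·cross = 17·97.0000 = 1649.0000
edge 4: (7,37)→(6,12)  cross = 7·12 − 6·37 = -138.0000; (r_i+r_j)·cross = 13·-138.0000 = -1794.0000
Σcross = 555.7500 → A = |Σcross|/2 = 277.8750 mm²
Σ(r_i+r_j)·cross = 21039.1250 → first moment M = |Σ|/6 = 3506.5208
R_c = M/A = 3506.5208/277.8750 = 12.6191 mm
θ = 59° = 1.029744 rad
V = θ·R_c·A = 1.029744·12.6191·277.8750 = 3610.820 mm³

Volume = 3610.820 mm³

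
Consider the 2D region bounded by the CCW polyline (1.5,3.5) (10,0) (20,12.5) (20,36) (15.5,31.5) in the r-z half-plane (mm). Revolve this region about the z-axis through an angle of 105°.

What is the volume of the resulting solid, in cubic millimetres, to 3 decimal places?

Profile (r,z), 5 vertices: (1.5,3.5) (10,0) (20,12.5) (20,36) (15.5,31.5)
edge 0: (1.5,3.5)→(10,0)  cross = 1.5·0 − 10·3.5 = -35.0000; (r_i+r_j)·cross = 11.5·-35.0000 = -402.5000
edge 1: (10,0)→(20,12.5)  cross = 10·12.5 − 20·0 = 125.0000; (r_i+r_j)·cross = 30·125.0000 = 3750.0000
edge 2: (20,12.5)→(20,36)  cross = 20·36 − 20·12.5 = 470.0000; (r_i+r_j)·cross = 40·470.0000 = 18800.0000
edge 3: (20,36)→(15.5,31.5)  cross = 20·31.5 − 15.5·36 = 72.0000; (r_i+r_j)·cross = 35.5·72.0000 = 2556.0000
edge 4: (15.5,31.5)→(1.5,3.5)  cross = 15.5·3.5 − 1.5·31.5 = 7.0000; (r_i+r_j)·cross = 17·7.0000 = 119.0000
Σcross = 639.0000 → A = |Σcross|/2 = 319.5000 mm²
Σ(r_i+r_j)·cross = 24822.5000 → first moment M = |Σ|/6 = 4137.0833
R_c = M/A = 4137.0833/319.5000 = 12.9486 mm
θ = 105° = 1.832596 rad
V = θ·R_c·A = 1.832596·12.9486·319.5000 = 7581.601 mm³

Volume = 7581.601 mm³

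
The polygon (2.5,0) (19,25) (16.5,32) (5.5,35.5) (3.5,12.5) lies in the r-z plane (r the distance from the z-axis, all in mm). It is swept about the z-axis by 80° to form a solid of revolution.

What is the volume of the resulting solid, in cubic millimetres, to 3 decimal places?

Profile (r,z), 5 vertices: (2.5,0) (19,25) (16.5,32) (5.5,35.5) (3.5,12.5)
edge 0: (2.5,0)→(19,25)  cross = 2.5·25 − 19·0 = 62.5000; (r_i+r_j)·cross = 21.5·62.5000 = 1343.7500
edge 1: (19,25)→(16.5,32)  cross = 19·32 − 16.5·25 = 195.5000; (r_i+r_j)·cross = 35.5·195.5000 = 6940.2500
edge 2: (16.5,32)→(5.5,35.5)  cross = 16.5·35.5 − 5.5·32 = 409.7500; (r_i+r_j)·cross = 22·409.7500 = 9014.5000
edge 3: (5.5,35.5)→(3.5,12.5)  cross = 5.5·12.5 − 3.5·35.5 = -55.5000; (r_i+r_j)·cross = 9·-55.5000 = -499.5000
edge 4: (3.5,12.5)→(2.5,0)  cross = 3.5·0 − 2.5·12.5 = -31.2500; (r_i+r_j)·cross = 6·-31.2500 = -187.5000
Σcross = 581.0000 → A = |Σcross|/2 = 290.5000 mm²
Σ(r_i+r_j)·cross = 16611.5000 → first moment M = |Σ|/6 = 2768.5833
R_c = M/A = 2768.5833/290.5000 = 9.5304 mm
θ = 80° = 1.396263 rad
V = θ·R_c·A = 1.396263·9.5304·290.5000 = 3865.672 mm³

Volume = 3865.672 mm³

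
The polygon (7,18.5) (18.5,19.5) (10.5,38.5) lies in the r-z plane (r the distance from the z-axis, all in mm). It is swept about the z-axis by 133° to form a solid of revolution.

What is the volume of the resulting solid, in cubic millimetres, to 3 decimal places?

Profile (r,z), 3 vertices: (7,18.5) (18.5,19.5) (10.5,38.5)
edge 0: (7,18.5)→(18.5,19.5)  cross = 7·19.5 − 18.5·18.5 = -205.7500; (r_i+r_j)·cross = 25.5·-205.7500 = -5246.6250
edge 1: (18.5,19.5)→(10.5,38.5)  cross = 18.5·38.5 − 10.5·19.5 = 507.5000; (r_i+r_j)·cross = 29·507.5000 = 14717.5000
edge 2: (10.5,38.5)→(7,18.5)  cross = 10.5·18.5 − 7·38.5 = -75.2500; (r_i+r_j)·cross = 17.5·-75.2500 = -1316.8750
Σcross = 226.5000 → A = |Σcross|/2 = 113.2500 mm²
Σ(r_i+r_j)·cross = 8154.0000 → first moment M = |Σ|/6 = 1359.0000
R_c = M/A = 1359.0000/113.2500 = 12.0000 mm
θ = 133° = 2.321288 rad
V = θ·R_c·A = 2.321288·12.0000·113.2500 = 3154.630 mm³

Volume = 3154.630 mm³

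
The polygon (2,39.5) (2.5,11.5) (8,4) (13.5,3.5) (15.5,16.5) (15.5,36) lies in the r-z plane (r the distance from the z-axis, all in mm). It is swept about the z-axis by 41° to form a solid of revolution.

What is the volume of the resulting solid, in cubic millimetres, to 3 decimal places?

Volume = 2617.819 mm³

Profile (r,z), 6 vertices: (2,39.5) (2.5,11.5) (8,4) (13.5,3.5) (15.5,16.5) (15.5,36)
edge 0: (2,39.5)→(2.5,11.5)  cross = 2·11.5 − 2.5·39.5 = -75.7500; (r_i+r_j)·cross = 4.5·-75.7500 = -340.8750
edge 1: (2.5,11.5)→(8,4)  cross = 2.5·4 − 8·11.5 = -82.0000; (r_i+r_j)·cross = 10.5·-82.0000 = -861.0000
edge 2: (8,4)→(13.5,3.5)  cross = 8·3.5 − 13.5·4 = -26.0000; (r_i+r_j)·cross = 21.5·-26.0000 = -559.0000
edge 3: (13.5,3.5)→(15.5,16.5)  cross = 13.5·16.5 − 15.5·3.5 = 168.5000; (r_i+r_j)·cross = 29·168.5000 = 4886.5000
edge 4: (15.5,16.5)→(15.5,36)  cross = 15.5·36 − 15.5·16.5 = 302.2500; (r_i+r_j)·cross = 31·302.2500 = 9369.7500
edge 5: (15.5,36)→(2,39.5)  cross = 15.5·39.5 − 2·36 = 540.2500; (r_i+r_j)·cross = 17.5·540.2500 = 9454.3750
Σcross = 827.2500 → A = |Σcross|/2 = 413.6250 mm²
Σ(r_i+r_j)·cross = 21949.7500 → first moment M = |Σ|/6 = 3658.2917
R_c = M/A = 3658.2917/413.6250 = 8.8445 mm
θ = 41° = 0.715585 rad
V = θ·R_c·A = 0.715585·8.8445·413.6250 = 2617.819 mm³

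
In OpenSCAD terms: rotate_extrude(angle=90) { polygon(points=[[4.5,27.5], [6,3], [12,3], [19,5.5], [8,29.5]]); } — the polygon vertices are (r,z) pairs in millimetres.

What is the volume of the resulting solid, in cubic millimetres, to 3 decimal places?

Profile (r,z), 5 vertices: (4.5,27.5) (6,3) (12,3) (19,5.5) (8,29.5)
edge 0: (4.5,27.5)→(6,3)  cross = 4.5·3 − 6·27.5 = -151.5000; (r_i+r_j)·cross = 10.5·-151.5000 = -1590.7500
edge 1: (6,3)→(12,3)  cross = 6·3 − 12·3 = -18.0000; (r_i+r_j)·cross = 18·-18.0000 = -324.0000
edge 2: (12,3)→(19,5.5)  cross = 12·5.5 − 19·3 = 9.0000; (r_i+r_j)·cross = 31·9.0000 = 279.0000
edge 3: (19,5.5)→(8,29.5)  cross = 19·29.5 − 8·5.5 = 516.5000; (r_i+r_j)·cross = 27·516.5000 = 13945.5000
edge 4: (8,29.5)→(4.5,27.5)  cross = 8·27.5 − 4.5·29.5 = 87.2500; (r_i+r_j)·cross = 12.5·87.2500 = 1090.6250
Σcross = 443.2500 → A = |Σcross|/2 = 221.6250 mm²
Σ(r_i+r_j)·cross = 13400.3750 → first moment M = |Σ|/6 = 2233.3958
R_c = M/A = 2233.3958/221.6250 = 10.0774 mm
θ = 90° = 1.570796 rad
V = θ·R_c·A = 1.570796·10.0774·221.6250 = 3508.210 mm³

Volume = 3508.210 mm³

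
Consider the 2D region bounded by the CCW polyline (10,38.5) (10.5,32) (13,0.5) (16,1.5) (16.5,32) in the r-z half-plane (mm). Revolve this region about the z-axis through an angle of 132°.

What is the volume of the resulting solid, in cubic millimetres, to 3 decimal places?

Volume = 5046.742 mm³

Profile (r,z), 5 vertices: (10,38.5) (10.5,32) (13,0.5) (16,1.5) (16.5,32)
edge 0: (10,38.5)→(10.5,32)  cross = 10·32 − 10.5·38.5 = -84.2500; (r_i+r_j)·cross = 20.5·-84.2500 = -1727.1250
edge 1: (10.5,32)→(13,0.5)  cross = 10.5·0.5 − 13·32 = -410.7500; (r_i+r_j)·cross = 23.5·-410.7500 = -9652.6250
edge 2: (13,0.5)→(16,1.5)  cross = 13·1.5 − 16·0.5 = 11.5000; (r_i+r_j)·cross = 29·11.5000 = 333.5000
edge 3: (16,1.5)→(16.5,32)  cross = 16·32 − 16.5·1.5 = 487.2500; (r_i+r_j)·cross = 32.5·487.2500 = 15835.6250
edge 4: (16.5,32)→(10,38.5)  cross = 16.5·38.5 − 10·32 = 315.2500; (r_i+r_j)·cross = 26.5·315.2500 = 8354.1250
Σcross = 319.0000 → A = |Σcross|/2 = 159.5000 mm²
Σ(r_i+r_j)·cross = 13143.5000 → first moment M = |Σ|/6 = 2190.5833
R_c = M/A = 2190.5833/159.5000 = 13.7341 mm
θ = 132° = 2.303835 rad
V = θ·R_c·A = 2.303835·13.7341·159.5000 = 5046.742 mm³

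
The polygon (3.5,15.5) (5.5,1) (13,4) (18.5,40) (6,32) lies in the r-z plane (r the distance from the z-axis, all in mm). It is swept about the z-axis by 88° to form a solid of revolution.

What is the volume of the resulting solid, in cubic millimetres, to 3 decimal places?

Volume = 5611.949 mm³

Profile (r,z), 5 vertices: (3.5,15.5) (5.5,1) (13,4) (18.5,40) (6,32)
edge 0: (3.5,15.5)→(5.5,1)  cross = 3.5·1 − 5.5·15.5 = -81.7500; (r_i+r_j)·cross = 9·-81.7500 = -735.7500
edge 1: (5.5,1)→(13,4)  cross = 5.5·4 − 13·1 = 9.0000; (r_i+r_j)·cross = 18.5·9.0000 = 166.5000
edge 2: (13,4)→(18.5,40)  cross = 13·40 − 18.5·4 = 446.0000; (r_i+r_j)·cross = 31.5·446.0000 = 14049.0000
edge 3: (18.5,40)→(6,32)  cross = 18.5·32 − 6·40 = 352.0000; (r_i+r_j)·cross = 24.5·352.0000 = 8624.0000
edge 4: (6,32)→(3.5,15.5)  cross = 6·15.5 − 3.5·32 = -19.0000; (r_i+r_j)·cross = 9.5·-19.0000 = -180.5000
Σcross = 706.2500 → A = |Σcross|/2 = 353.1250 mm²
Σ(r_i+r_j)·cross = 21923.2500 → first moment M = |Σ|/6 = 3653.8750
R_c = M/A = 3653.8750/353.1250 = 10.3473 mm
θ = 88° = 1.535890 rad
V = θ·R_c·A = 1.535890·10.3473·353.1250 = 5611.949 mm³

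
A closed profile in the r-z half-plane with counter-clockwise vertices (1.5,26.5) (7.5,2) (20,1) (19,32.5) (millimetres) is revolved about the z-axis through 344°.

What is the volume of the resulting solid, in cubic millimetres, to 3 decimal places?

Profile (r,z), 4 vertices: (1.5,26.5) (7.5,2) (20,1) (19,32.5)
edge 0: (1.5,26.5)→(7.5,2)  cross = 1.5·2 − 7.5·26.5 = -195.7500; (r_i+r_j)·cross = 9·-195.7500 = -1761.7500
edge 1: (7.5,2)→(20,1)  cross = 7.5·1 − 20·2 = -32.5000; (r_i+r_j)·cross = 27.5·-32.5000 = -893.7500
edge 2: (20,1)→(19,32.5)  cross = 20·32.5 − 19·1 = 631.0000; (r_i+r_j)·cross = 39·631.0000 = 24609.0000
edge 3: (19,32.5)→(1.5,26.5)  cross = 19·26.5 − 1.5·32.5 = 454.7500; (r_i+r_j)·cross = 20.5·454.7500 = 9322.3750
Σcross = 857.5000 → A = |Σcross|/2 = 428.7500 mm²
Σ(r_i+r_j)·cross = 31275.8750 → first moment M = |Σ|/6 = 5212.6458
R_c = M/A = 5212.6458/428.7500 = 12.1578 mm
θ = 344° = 6.003933 rad
V = θ·R_c·A = 6.003933·12.1578·428.7500 = 31296.374 mm³

Volume = 31296.374 mm³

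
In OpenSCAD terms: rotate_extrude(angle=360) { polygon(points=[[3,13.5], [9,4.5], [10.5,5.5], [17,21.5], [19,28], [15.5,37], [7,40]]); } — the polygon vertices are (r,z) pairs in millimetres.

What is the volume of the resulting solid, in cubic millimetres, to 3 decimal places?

Volume = 22999.338 mm³

Profile (r,z), 7 vertices: (3,13.5) (9,4.5) (10.5,5.5) (17,21.5) (19,28) (15.5,37) (7,40)
edge 0: (3,13.5)→(9,4.5)  cross = 3·4.5 − 9·13.5 = -108.0000; (r_i+r_j)·cross = 12·-108.0000 = -1296.0000
edge 1: (9,4.5)→(10.5,5.5)  cross = 9·5.5 − 10.5·4.5 = 2.2500; (r_i+r_j)·cross = 19.5·2.2500 = 43.8750
edge 2: (10.5,5.5)→(17,21.5)  cross = 10.5·21.5 − 17·5.5 = 132.2500; (r_i+r_j)·cross = 27.5·132.2500 = 3636.8750
edge 3: (17,21.5)→(19,28)  cross = 17·28 − 19·21.5 = 67.5000; (r_i+r_j)·cross = 36·67.5000 = 2430.0000
edge 4: (19,28)→(15.5,37)  cross = 19·37 − 15.5·28 = 269.0000; (r_i+r_j)·cross = 34.5·269.0000 = 9280.5000
edge 5: (15.5,37)→(7,40)  cross = 15.5·40 − 7·37 = 361.0000; (r_i+r_j)·cross = 22.5·361.0000 = 8122.5000
edge 6: (7,40)→(3,13.5)  cross = 7·13.5 − 3·40 = -25.5000; (r_i+r_j)·cross = 10·-25.5000 = -255.0000
Σcross = 698.5000 → A = |Σcross|/2 = 349.2500 mm²
Σ(r_i+r_j)·cross = 21962.7500 → first moment M = |Σ|/6 = 3660.4583
R_c = M/A = 3660.4583/349.2500 = 10.4809 mm
θ = 360° = 6.283185 rad
V = θ·R_c·A = 6.283185·10.4809·349.2500 = 22999.338 mm³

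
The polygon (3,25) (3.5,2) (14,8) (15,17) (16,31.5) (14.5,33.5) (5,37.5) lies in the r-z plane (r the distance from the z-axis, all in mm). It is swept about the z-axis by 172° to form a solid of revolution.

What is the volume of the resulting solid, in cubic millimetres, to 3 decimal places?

Profile (r,z), 7 vertices: (3,25) (3.5,2) (14,8) (15,17) (16,31.5) (14.5,33.5) (5,37.5)
edge 0: (3,25)→(3.5,2)  cross = 3·2 − 3.5·25 = -81.5000; (r_i+r_j)·cross = 6.5·-81.5000 = -529.7500
edge 1: (3.5,2)→(14,8)  cross = 3.5·8 − 14·2 = 0.0000; (r_i+r_j)·cross = 17.5·0.0000 = 0.0000
edge 2: (14,8)→(15,17)  cross = 14·17 − 15·8 = 118.0000; (r_i+r_j)·cross = 29·118.0000 = 3422.0000
edge 3: (15,17)→(16,31.5)  cross = 15·31.5 − 16·17 = 200.5000; (r_i+r_j)·cross = 31·200.5000 = 6215.5000
edge 4: (16,31.5)→(14.5,33.5)  cross = 16·33.5 − 14.5·31.5 = 79.2500; (r_i+r_j)·cross = 30.5·79.2500 = 2417.1250
edge 5: (14.5,33.5)→(5,37.5)  cross = 14.5·37.5 − 5·33.5 = 376.2500; (r_i+r_j)·cross = 19.5·376.2500 = 7336.8750
edge 6: (5,37.5)→(3,25)  cross = 5·25 − 3·37.5 = 12.5000; (r_i+r_j)·cross = 8·12.5000 = 100.0000
Σcross = 705.0000 → A = |Σcross|/2 = 352.5000 mm²
Σ(r_i+r_j)·cross = 18961.7500 → first moment M = |Σ|/6 = 3160.2917
R_c = M/A = 3160.2917/352.5000 = 8.9654 mm
θ = 172° = 3.001966 rad
V = θ·R_c·A = 3.001966·8.9654·352.5000 = 9487.089 mm³

Volume = 9487.089 mm³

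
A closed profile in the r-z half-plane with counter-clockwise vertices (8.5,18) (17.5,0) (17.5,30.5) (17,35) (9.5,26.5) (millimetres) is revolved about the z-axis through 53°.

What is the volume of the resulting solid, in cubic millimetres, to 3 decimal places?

Volume = 2448.964 mm³

Profile (r,z), 5 vertices: (8.5,18) (17.5,0) (17.5,30.5) (17,35) (9.5,26.5)
edge 0: (8.5,18)→(17.5,0)  cross = 8.5·0 − 17.5·18 = -315.0000; (r_i+r_j)·cross = 26·-315.0000 = -8190.0000
edge 1: (17.5,0)→(17.5,30.5)  cross = 17.5·30.5 − 17.5·0 = 533.7500; (r_i+r_j)·cross = 35·533.7500 = 18681.2500
edge 2: (17.5,30.5)→(17,35)  cross = 17.5·35 − 17·30.5 = 94.0000; (r_i+r_j)·cross = 34.5·94.0000 = 3243.0000
edge 3: (17,35)→(9.5,26.5)  cross = 17·26.5 − 9.5·35 = 118.0000; (r_i+r_j)·cross = 26.5·118.0000 = 3127.0000
edge 4: (9.5,26.5)→(8.5,18)  cross = 9.5·18 − 8.5·26.5 = -54.2500; (r_i+r_j)·cross = 18·-54.2500 = -976.5000
Σcross = 376.5000 → A = |Σcross|/2 = 188.2500 mm²
Σ(r_i+r_j)·cross = 15884.7500 → first moment M = |Σ|/6 = 2647.4583
R_c = M/A = 2647.4583/188.2500 = 14.0635 mm
θ = 53° = 0.925025 rad
V = θ·R_c·A = 0.925025·14.0635·188.2500 = 2448.964 mm³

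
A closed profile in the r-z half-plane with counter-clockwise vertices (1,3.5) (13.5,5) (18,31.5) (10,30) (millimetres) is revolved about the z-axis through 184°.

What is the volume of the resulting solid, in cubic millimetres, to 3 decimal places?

Profile (r,z), 4 vertices: (1,3.5) (13.5,5) (18,31.5) (10,30)
edge 0: (1,3.5)→(13.5,5)  cross = 1·5 − 13.5·3.5 = -42.2500; (r_i+r_j)·cross = 14.5·-42.2500 = -612.6250
edge 1: (13.5,5)→(18,31.5)  cross = 13.5·31.5 − 18·5 = 335.2500; (r_i+r_j)·cross = 31.5·335.2500 = 10560.3750
edge 2: (18,31.5)→(10,30)  cross = 18·30 − 10·31.5 = 225.0000; (r_i+r_j)·cross = 28·225.0000 = 6300.0000
edge 3: (10,30)→(1,3.5)  cross = 10·3.5 − 1·30 = 5.0000; (r_i+r_j)·cross = 11·5.0000 = 55.0000
Σcross = 523.0000 → A = |Σcross|/2 = 261.5000 mm²
Σ(r_i+r_j)·cross = 16302.7500 → first moment M = |Σ|/6 = 2717.1250
R_c = M/A = 2717.1250/261.5000 = 10.3905 mm
θ = 184° = 3.211406 rad
V = θ·R_c·A = 3.211406·10.3905·261.5000 = 8725.791 mm³

Volume = 8725.791 mm³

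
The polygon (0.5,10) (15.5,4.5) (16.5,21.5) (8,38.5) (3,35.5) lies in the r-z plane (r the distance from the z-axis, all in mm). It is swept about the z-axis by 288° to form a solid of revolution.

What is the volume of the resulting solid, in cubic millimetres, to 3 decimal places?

Volume = 15992.801 mm³

Profile (r,z), 5 vertices: (0.5,10) (15.5,4.5) (16.5,21.5) (8,38.5) (3,35.5)
edge 0: (0.5,10)→(15.5,4.5)  cross = 0.5·4.5 − 15.5·10 = -152.7500; (r_i+r_j)·cross = 16·-152.7500 = -2444.0000
edge 1: (15.5,4.5)→(16.5,21.5)  cross = 15.5·21.5 − 16.5·4.5 = 259.0000; (r_i+r_j)·cross = 32·259.0000 = 8288.0000
edge 2: (16.5,21.5)→(8,38.5)  cross = 16.5·38.5 − 8·21.5 = 463.2500; (r_i+r_j)·cross = 24.5·463.2500 = 11349.6250
edge 3: (8,38.5)→(3,35.5)  cross = 8·35.5 − 3·38.5 = 168.5000; (r_i+r_j)·cross = 11·168.5000 = 1853.5000
edge 4: (3,35.5)→(0.5,10)  cross = 3·10 − 0.5·35.5 = 12.2500; (r_i+r_j)·cross = 3.5·12.2500 = 42.8750
Σcross = 750.2500 → A = |Σcross|/2 = 375.1250 mm²
Σ(r_i+r_j)·cross = 19090.0000 → first moment M = |Σ|/6 = 3181.6667
R_c = M/A = 3181.6667/375.1250 = 8.4816 mm
θ = 288° = 5.026548 rad
V = θ·R_c·A = 5.026548·8.4816·375.1250 = 15992.801 mm³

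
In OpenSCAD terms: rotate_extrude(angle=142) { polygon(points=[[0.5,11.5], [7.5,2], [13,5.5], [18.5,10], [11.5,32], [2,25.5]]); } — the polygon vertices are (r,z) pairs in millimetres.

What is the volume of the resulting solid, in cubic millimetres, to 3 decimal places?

Profile (r,z), 6 vertices: (0.5,11.5) (7.5,2) (13,5.5) (18.5,10) (11.5,32) (2,25.5)
edge 0: (0.5,11.5)→(7.5,2)  cross = 0.5·2 − 7.5·11.5 = -85.2500; (r_i+r_j)·cross = 8·-85.2500 = -682.0000
edge 1: (7.5,2)→(13,5.5)  cross = 7.5·5.5 − 13·2 = 15.2500; (r_i+r_j)·cross = 20.5·15.2500 = 312.6250
edge 2: (13,5.5)→(18.5,10)  cross = 13·10 − 18.5·5.5 = 28.2500; (r_i+r_j)·cross = 31.5·28.2500 = 889.8750
edge 3: (18.5,10)→(11.5,32)  cross = 18.5·32 − 11.5·10 = 477.0000; (r_i+r_j)·cross = 30·477.0000 = 14310.0000
edge 4: (11.5,32)→(2,25.5)  cross = 11.5·25.5 − 2·32 = 229.2500; (r_i+r_j)·cross = 13.5·229.2500 = 3094.8750
edge 5: (2,25.5)→(0.5,11.5)  cross = 2·11.5 − 0.5·25.5 = 10.2500; (r_i+r_j)·cross = 2.5·10.2500 = 25.6250
Σcross = 674.7500 → A = |Σcross|/2 = 337.3750 mm²
Σ(r_i+r_j)·cross = 17951.0000 → first moment M = |Σ|/6 = 2991.8333
R_c = M/A = 2991.8333/337.3750 = 8.8680 mm
θ = 142° = 2.478368 rad
V = θ·R_c·A = 2.478368·8.8680·337.3750 = 7414.863 mm³

Volume = 7414.863 mm³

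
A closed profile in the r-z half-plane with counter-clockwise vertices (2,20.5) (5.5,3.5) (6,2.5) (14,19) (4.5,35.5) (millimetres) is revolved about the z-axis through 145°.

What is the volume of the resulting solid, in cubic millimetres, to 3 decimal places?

Profile (r,z), 5 vertices: (2,20.5) (5.5,3.5) (6,2.5) (14,19) (4.5,35.5)
edge 0: (2,20.5)→(5.5,3.5)  cross = 2·3.5 − 5.5·20.5 = -105.7500; (r_i+r_j)·cross = 7.5·-105.7500 = -793.1250
edge 1: (5.5,3.5)→(6,2.5)  cross = 5.5·2.5 − 6·3.5 = -7.2500; (r_i+r_j)·cross = 11.5·-7.2500 = -83.3750
edge 2: (6,2.5)→(14,19)  cross = 6·19 − 14·2.5 = 79.0000; (r_i+r_j)·cross = 20·79.0000 = 1580.0000
edge 3: (14,19)→(4.5,35.5)  cross = 14·35.5 − 4.5·19 = 411.5000; (r_i+r_j)·cross = 18.5·411.5000 = 7612.7500
edge 4: (4.5,35.5)→(2,20.5)  cross = 4.5·20.5 − 2·35.5 = 21.2500; (r_i+r_j)·cross = 6.5·21.2500 = 138.1250
Σcross = 398.7500 → A = |Σcross|/2 = 199.3750 mm²
Σ(r_i+r_j)·cross = 8454.3750 → first moment M = |Σ|/6 = 1409.0625
R_c = M/A = 1409.0625/199.3750 = 7.0674 mm
θ = 145° = 2.530727 rad
V = θ·R_c·A = 2.530727·7.0674·199.3750 = 3565.953 mm³

Volume = 3565.953 mm³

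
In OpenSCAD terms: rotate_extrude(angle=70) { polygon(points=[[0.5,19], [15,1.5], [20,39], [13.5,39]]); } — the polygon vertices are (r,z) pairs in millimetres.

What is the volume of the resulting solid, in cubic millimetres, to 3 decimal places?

Profile (r,z), 4 vertices: (0.5,19) (15,1.5) (20,39) (13.5,39)
edge 0: (0.5,19)→(15,1.5)  cross = 0.5·1.5 − 15·19 = -284.2500; (r_i+r_j)·cross = 15.5·-284.2500 = -4405.8750
edge 1: (15,1.5)→(20,39)  cross = 15·39 − 20·1.5 = 555.0000; (r_i+r_j)·cross = 35·555.0000 = 19425.0000
edge 2: (20,39)→(13.5,39)  cross = 20·39 − 13.5·39 = 253.5000; (r_i+r_j)·cross = 33.5·253.5000 = 8492.2500
edge 3: (13.5,39)→(0.5,19)  cross = 13.5·19 − 0.5·39 = 237.0000; (r_i+r_j)·cross = 14·237.0000 = 3318.0000
Σcross = 761.2500 → A = |Σcross|/2 = 380.6250 mm²
Σ(r_i+r_j)·cross = 26829.3750 → first moment M = |Σ|/6 = 4471.5625
R_c = M/A = 4471.5625/380.6250 = 11.7479 mm
θ = 70° = 1.221730 rad
V = θ·R_c·A = 1.221730·11.7479·380.6250 = 5463.044 mm³

Volume = 5463.044 mm³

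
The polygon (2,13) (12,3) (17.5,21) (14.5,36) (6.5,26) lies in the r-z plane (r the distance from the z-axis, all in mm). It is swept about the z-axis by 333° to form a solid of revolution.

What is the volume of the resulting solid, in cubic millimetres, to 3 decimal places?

Profile (r,z), 5 vertices: (2,13) (12,3) (17.5,21) (14.5,36) (6.5,26)
edge 0: (2,13)→(12,3)  cross = 2·3 − 12·13 = -150.0000; (r_i+r_j)·cross = 14·-150.0000 = -2100.0000
edge 1: (12,3)→(17.5,21)  cross = 12·21 − 17.5·3 = 199.5000; (r_i+r_j)·cross = 29.5·199.5000 = 5885.2500
edge 2: (17.5,21)→(14.5,36)  cross = 17.5·36 − 14.5·21 = 325.5000; (r_i+r_j)·cross = 32·325.5000 = 10416.0000
edge 3: (14.5,36)→(6.5,26)  cross = 14.5·26 − 6.5·36 = 143.0000; (r_i+r_j)·cross = 21·143.0000 = 3003.0000
edge 4: (6.5,26)→(2,13)  cross = 6.5·13 − 2·26 = 32.5000; (r_i+r_j)·cross = 8.5·32.5000 = 276.2500
Σcross = 550.5000 → A = |Σcross|/2 = 275.2500 mm²
Σ(r_i+r_j)·cross = 17480.5000 → first moment M = |Σ|/6 = 2913.4167
R_c = M/A = 2913.4167/275.2500 = 10.5846 mm
θ = 333° = 5.811946 rad
V = θ·R_c·A = 5.811946·10.5846·275.2500 = 16932.622 mm³

Volume = 16932.622 mm³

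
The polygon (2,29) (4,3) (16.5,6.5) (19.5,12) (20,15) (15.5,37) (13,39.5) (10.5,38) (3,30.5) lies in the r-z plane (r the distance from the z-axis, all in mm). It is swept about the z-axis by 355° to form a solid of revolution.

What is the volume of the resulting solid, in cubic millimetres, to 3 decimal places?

Profile (r,z), 9 vertices: (2,29) (4,3) (16.5,6.5) (19.5,12) (20,15) (15.5,37) (13,39.5) (10.5,38) (3,30.5)
edge 0: (2,29)→(4,3)  cross = 2·3 − 4·29 = -110.0000; (r_i+r_j)·cross = 6·-110.0000 = -660.0000
edge 1: (4,3)→(16.5,6.5)  cross = 4·6.5 − 16.5·3 = -23.5000; (r_i+r_j)·cross = 20.5·-23.5000 = -481.7500
edge 2: (16.5,6.5)→(19.5,12)  cross = 16.5·12 − 19.5·6.5 = 71.2500; (r_i+r_j)·cross = 36·71.2500 = 2565.0000
edge 3: (19.5,12)→(20,15)  cross = 19.5·15 − 20·12 = 52.5000; (r_i+r_j)·cross = 39.5·52.5000 = 2073.7500
edge 4: (20,15)→(15.5,37)  cross = 20·37 − 15.5·15 = 507.5000; (r_i+r_j)·cross = 35.5·507.5000 = 18016.2500
edge 5: (15.5,37)→(13,39.5)  cross = 15.5·39.5 − 13·37 = 131.2500; (r_i+r_j)·cross = 28.5·131.2500 = 3740.6250
edge 6: (13,39.5)→(10.5,38)  cross = 13·38 − 10.5·39.5 = 79.2500; (r_i+r_j)·cross = 23.5·79.2500 = 1862.3750
edge 7: (10.5,38)→(3,30.5)  cross = 10.5·30.5 − 3·38 = 206.2500; (r_i+r_j)·cross = 13.5·206.2500 = 2784.3750
edge 8: (3,30.5)→(2,29)  cross = 3·29 − 2·30.5 = 26.0000; (r_i+r_j)·cross = 5·26.0000 = 130.0000
Σcross = 940.5000 → A = |Σcross|/2 = 470.2500 mm²
Σ(r_i+r_j)·cross = 30030.6250 → first moment M = |Σ|/6 = 5005.1042
R_c = M/A = 5005.1042/470.2500 = 10.6435 mm
θ = 355° = 6.195919 rad
V = θ·R_c·A = 6.195919·10.6435·470.2500 = 31011.219 mm³

Volume = 31011.219 mm³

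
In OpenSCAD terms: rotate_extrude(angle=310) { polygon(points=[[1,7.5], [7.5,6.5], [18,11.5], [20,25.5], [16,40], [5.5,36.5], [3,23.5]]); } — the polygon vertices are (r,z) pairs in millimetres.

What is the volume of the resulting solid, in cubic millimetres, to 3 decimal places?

Volume = 26689.084 mm³

Profile (r,z), 7 vertices: (1,7.5) (7.5,6.5) (18,11.5) (20,25.5) (16,40) (5.5,36.5) (3,23.5)
edge 0: (1,7.5)→(7.5,6.5)  cross = 1·6.5 − 7.5·7.5 = -49.7500; (r_i+r_j)·cross = 8.5·-49.7500 = -422.8750
edge 1: (7.5,6.5)→(18,11.5)  cross = 7.5·11.5 − 18·6.5 = -30.7500; (r_i+r_j)·cross = 25.5·-30.7500 = -784.1250
edge 2: (18,11.5)→(20,25.5)  cross = 18·25.5 − 20·11.5 = 229.0000; (r_i+r_j)·cross = 38·229.0000 = 8702.0000
edge 3: (20,25.5)→(16,40)  cross = 20·40 − 16·25.5 = 392.0000; (r_i+r_j)·cross = 36·392.0000 = 14112.0000
edge 4: (16,40)→(5.5,36.5)  cross = 16·36.5 − 5.5·40 = 364.0000; (r_i+r_j)·cross = 21.5·364.0000 = 7826.0000
edge 5: (5.5,36.5)→(3,23.5)  cross = 5.5·23.5 − 3·36.5 = 19.7500; (r_i+r_j)·cross = 8.5·19.7500 = 167.8750
edge 6: (3,23.5)→(1,7.5)  cross = 3·7.5 − 1·23.5 = -1.0000; (r_i+r_j)·cross = 4·-1.0000 = -4.0000
Σcross = 923.2500 → A = |Σcross|/2 = 461.6250 mm²
Σ(r_i+r_j)·cross = 29596.8750 → first moment M = |Σ|/6 = 4932.8125
R_c = M/A = 4932.8125/461.6250 = 10.6858 mm
θ = 310° = 5.410521 rad
V = θ·R_c·A = 5.410521·10.6858·461.6250 = 26689.084 mm³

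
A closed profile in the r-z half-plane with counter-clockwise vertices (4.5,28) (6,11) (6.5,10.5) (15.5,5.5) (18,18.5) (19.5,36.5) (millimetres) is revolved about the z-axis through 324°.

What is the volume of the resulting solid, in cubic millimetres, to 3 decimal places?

Volume = 21127.054 mm³

Profile (r,z), 6 vertices: (4.5,28) (6,11) (6.5,10.5) (15.5,5.5) (18,18.5) (19.5,36.5)
edge 0: (4.5,28)→(6,11)  cross = 4.5·11 − 6·28 = -118.5000; (r_i+r_j)·cross = 10.5·-118.5000 = -1244.2500
edge 1: (6,11)→(6.5,10.5)  cross = 6·10.5 − 6.5·11 = -8.5000; (r_i+r_j)·cross = 12.5·-8.5000 = -106.2500
edge 2: (6.5,10.5)→(15.5,5.5)  cross = 6.5·5.5 − 15.5·10.5 = -127.0000; (r_i+r_j)·cross = 22·-127.0000 = -2794.0000
edge 3: (15.5,5.5)→(18,18.5)  cross = 15.5·18.5 − 18·5.5 = 187.7500; (r_i+r_j)·cross = 33.5·187.7500 = 6289.6250
edge 4: (18,18.5)→(19.5,36.5)  cross = 18·36.5 − 19.5·18.5 = 296.2500; (r_i+r_j)·cross = 37.5·296.2500 = 11109.3750
edge 5: (19.5,36.5)→(4.5,28)  cross = 19.5·28 − 4.5·36.5 = 381.7500; (r_i+r_j)·cross = 24·381.7500 = 9162.0000
Σcross = 611.7500 → A = |Σcross|/2 = 305.8750 mm²
Σ(r_i+r_j)·cross = 22416.5000 → first moment M = |Σ|/6 = 3736.0833
R_c = M/A = 3736.0833/305.8750 = 12.2144 mm
θ = 324° = 5.654867 rad
V = θ·R_c·A = 5.654867·12.2144·305.8750 = 21127.054 mm³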